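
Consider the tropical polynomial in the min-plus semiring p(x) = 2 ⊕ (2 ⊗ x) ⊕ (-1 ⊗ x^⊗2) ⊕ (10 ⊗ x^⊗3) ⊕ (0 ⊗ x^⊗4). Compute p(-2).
p(-2) = -8

A tropical monomial a ⊗ x^⊗i evaluates to a + i · x. Evaluating each term at x = -2:
  Term 0 contributes 2 + 0 · -2 = 2
  Term 1 contributes 2 + 1 · -2 = 0
  Term 2 contributes -1 + 2 · -2 = -5
  Term 3 contributes 10 + 3 · -2 = 4
  Term 4 contributes 0 + 4 · -2 = -8
p(-2) = ⊕ of these = min[2, 0, -5, 4, -8] = -8.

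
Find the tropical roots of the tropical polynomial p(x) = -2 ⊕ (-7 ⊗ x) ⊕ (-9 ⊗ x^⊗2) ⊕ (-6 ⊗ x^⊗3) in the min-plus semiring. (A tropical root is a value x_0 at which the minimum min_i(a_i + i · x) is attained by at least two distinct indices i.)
Roots: {-3, 2, 5}

Each tropical root is a break point of the lower envelope of the lines y = a_i + i · x (there are 4 lines, with slopes 0, 1, ..., 3). Only the lines that attain the minimum somewhere contribute to roots; other lines are dominated. Here the surviving (envelope) indices are i = 3, i = 2, i = 1, i = 0.
Intersections between consecutive envelope lines give the roots: for adjacent envelope indices i < j the intersection is x = (a_i − a_j) / (j − i). Reading off the sorted break points: {-3, 2, 5}.
Verification: at each break x_0, at least two indices attain the minimum of min_i(a_i + i · x_0).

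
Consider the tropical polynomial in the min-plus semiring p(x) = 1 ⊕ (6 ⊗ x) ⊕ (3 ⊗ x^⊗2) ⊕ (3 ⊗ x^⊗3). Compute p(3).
p(3) = 1

A tropical monomial a ⊗ x^⊗i evaluates to a + i · x. Evaluating each term at x = 3:
  Term 0 contributes 1 + 0 · 3 = 1
  Term 1 contributes 6 + 1 · 3 = 9
  Term 2 contributes 3 + 2 · 3 = 9
  Term 3 contributes 3 + 3 · 3 = 12
p(3) = ⊕ of these = min[1, 9, 9, 12] = 1.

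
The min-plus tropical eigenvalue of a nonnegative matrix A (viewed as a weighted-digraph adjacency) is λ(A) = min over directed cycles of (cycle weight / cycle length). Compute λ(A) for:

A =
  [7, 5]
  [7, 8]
λ(A) = 6

Enumerate directed cycles and compute their means (weight / length). Sample:
  cycle 0 → 0: weight = 7, length = 1, mean = 7/1 ≈ 7.000
  cycle 1 → 1: weight = 8, length = 1, mean = 8/1 ≈ 8.000
  cycle 0 → 1 → 0: weight = 12, length = 2, mean = 12/2 ≈ 6.000
  cycle 1 → 0 → 1: weight = 12, length = 2, mean = 12/2 ≈ 6.000
Minimum mean = 6.000, attained e.g. along the cycle 0 → 1 → 0 with weight 12 and length 2. So λ(A) = 12/2 = 6.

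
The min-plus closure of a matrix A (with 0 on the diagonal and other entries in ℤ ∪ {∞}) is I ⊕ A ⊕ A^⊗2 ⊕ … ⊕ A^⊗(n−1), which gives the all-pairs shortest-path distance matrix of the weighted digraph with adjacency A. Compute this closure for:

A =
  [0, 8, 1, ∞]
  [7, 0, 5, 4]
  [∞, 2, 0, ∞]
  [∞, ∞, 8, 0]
Closure =
  [0, 3, 1, 7]
  [7, 0, 5, 4]
  [9, 2, 0, 6]
  [17, 10, 8, 0]

This is the Floyd-Warshall all-pairs shortest-path computation. For each intermediate vertex k = 0, 1, …, 3, update dist[i][j] ← min(dist[i][j], dist[i][k] + dist[k][j]). The final matrix gives, for each (i, j), the minimum total weight of any directed path from i to j (possibly empty when i = j).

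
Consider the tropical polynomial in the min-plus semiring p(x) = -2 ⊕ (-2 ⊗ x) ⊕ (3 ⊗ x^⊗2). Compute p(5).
p(5) = -2

A tropical monomial a ⊗ x^⊗i evaluates to a + i · x. Evaluating each term at x = 5:
  Term 0 contributes -2 + 0 · 5 = -2
  Term 1 contributes -2 + 1 · 5 = 3
  Term 2 contributes 3 + 2 · 5 = 13
p(5) = ⊕ of these = min[-2, 3, 13] = -2.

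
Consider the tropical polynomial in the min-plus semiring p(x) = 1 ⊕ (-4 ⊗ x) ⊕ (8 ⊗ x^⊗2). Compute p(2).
p(2) = -2

A tropical monomial a ⊗ x^⊗i evaluates to a + i · x. Evaluating each term at x = 2:
  Term 0 contributes 1 + 0 · 2 = 1
  Term 1 contributes -4 + 1 · 2 = -2
  Term 2 contributes 8 + 2 · 2 = 12
p(2) = ⊕ of these = min[1, -2, 12] = -2.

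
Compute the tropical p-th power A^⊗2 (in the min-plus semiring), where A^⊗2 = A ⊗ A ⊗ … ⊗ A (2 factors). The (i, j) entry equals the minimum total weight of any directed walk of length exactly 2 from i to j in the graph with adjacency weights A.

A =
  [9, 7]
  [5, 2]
A^⊗2 =
  [12, 9]
  [7, 4]

Each entry (A^⊗2)_ij equals the minimum over all length-2 walks i = v_0 → v_1 → … → v_2 = j of Σ_t A[v_t][v_{t+1}]. For example, for (i, j) = (0, 1) we minimise over 2 possible intermediate vertex sequences; the minimum is 9, attained along the walk 0 → 1 → 1.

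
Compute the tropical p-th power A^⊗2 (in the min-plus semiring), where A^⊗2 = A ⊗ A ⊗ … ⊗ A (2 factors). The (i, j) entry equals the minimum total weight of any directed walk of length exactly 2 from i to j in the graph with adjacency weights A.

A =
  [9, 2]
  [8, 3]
A^⊗2 =
  [10, 5]
  [11, 6]

Each entry (A^⊗2)_ij equals the minimum over all length-2 walks i = v_0 → v_1 → … → v_2 = j of Σ_t A[v_t][v_{t+1}]. For example, for (i, j) = (0, 1) we minimise over 2 possible intermediate vertex sequences; the minimum is 5, attained along the walk 0 → 1 → 1.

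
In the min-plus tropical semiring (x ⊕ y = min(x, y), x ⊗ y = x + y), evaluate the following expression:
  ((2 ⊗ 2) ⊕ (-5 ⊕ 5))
((2 ⊗ 2) ⊕ (-5 ⊕ 5)) = -5

Expand innermost to outermost. Recall ⊕ takes the minimum of its arguments and ⊗ takes their sum. Working out the expression ((2 ⊗ 2) ⊕ (-5 ⊕ 5)) gives -5.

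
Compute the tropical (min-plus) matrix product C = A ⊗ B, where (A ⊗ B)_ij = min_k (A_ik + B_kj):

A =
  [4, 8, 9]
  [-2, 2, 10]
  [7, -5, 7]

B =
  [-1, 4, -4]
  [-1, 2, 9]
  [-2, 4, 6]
A ⊗ B =
  [3, 8, 0]
  [-3, 2, -6]
  [-6, -3, 3]

Apply the min-plus product entry-by-entry:
  C[0][0] = min over k of (A[0][0] + B[0][0] = 4 + -1 = 3, A[0][1] + B[1][0] = 8 + -1 = 7, A[0][2] + B[2][0] = 9 + -2 = 7) = 3 (attained at k = 0)
  C[0][1] = min over k of (A[0][0] + B[0][1] = 4 + 4 = 8, A[0][1] + B[1][1] = 8 + 2 = 10, A[0][2] + B[2][1] = 9 + 4 = 13) = 8 (attained at k = 0)
  C[0][2] = min over k of (A[0][0] + B[0][2] = 4 + -4 = 0, A[0][1] + B[1][2] = 8 + 9 = 17, A[0][2] + B[2][2] = 9 + 6 = 15) = 0 (attained at k = 0)
  C[1][0] = min over k of (A[1][0] + B[0][0] = -2 + -1 = -3, A[1][1] + B[1][0] = 2 + -1 = 1, A[1][2] + B[2][0] = 10 + -2 = 8) = -3 (attained at k = 0)
  C[1][1] = min over k of (A[1][0] + B[0][1] = -2 + 4 = 2, A[1][1] + B[1][1] = 2 + 2 = 4, A[1][2] + B[2][1] = 10 + 4 = 14) = 2 (attained at k = 0)
  C[1][2] = min over k of (A[1][0] + B[0][2] = -2 + -4 = -6, A[1][1] + B[1][2] = 2 + 9 = 11, A[1][2] + B[2][2] = 10 + 6 = 16) = -6 (attained at k = 0)
  C[2][0] = min over k of (A[2][0] + B[0][0] = 7 + -1 = 6, A[2][1] + B[1][0] = -5 + -1 = -6, A[2][2] + B[2][0] = 7 + -2 = 5) = -6 (attained at k = 1)
  C[2][1] = min over k of (A[2][0] + B[0][1] = 7 + 4 = 11, A[2][1] + B[1][1] = -5 + 2 = -3, A[2][2] + B[2][1] = 7 + 4 = 11) = -3 (attained at k = 1)
  C[2][2] = min over k of (A[2][0] + B[0][2] = 7 + -4 = 3, A[2][1] + B[1][2] = -5 + 9 = 4, A[2][2] + B[2][2] = 7 + 6 = 13) = 3 (attained at k = 0)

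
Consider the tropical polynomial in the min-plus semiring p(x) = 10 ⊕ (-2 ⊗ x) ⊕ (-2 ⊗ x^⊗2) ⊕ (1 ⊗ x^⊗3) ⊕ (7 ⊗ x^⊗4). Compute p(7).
p(7) = 5

A tropical monomial a ⊗ x^⊗i evaluates to a + i · x. Evaluating each term at x = 7:
  Term 0 contributes 10 + 0 · 7 = 10
  Term 1 contributes -2 + 1 · 7 = 5
  Term 2 contributes -2 + 2 · 7 = 12
  Term 3 contributes 1 + 3 · 7 = 22
  Term 4 contributes 7 + 4 · 7 = 35
p(7) = ⊕ of these = min[10, 5, 12, 22, 35] = 5.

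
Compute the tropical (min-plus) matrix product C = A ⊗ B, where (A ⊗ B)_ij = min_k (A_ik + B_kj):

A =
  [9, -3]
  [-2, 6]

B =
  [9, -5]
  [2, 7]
A ⊗ B =
  [-1, 4]
  [7, -7]

Apply the min-plus product entry-by-entry:
  C[0][0] = min over k of (A[0][0] + B[0][0] = 9 + 9 = 18, A[0][1] + B[1][0] = -3 + 2 = -1) = -1 (attained at k = 1)
  C[0][1] = min over k of (A[0][0] + B[0][1] = 9 + -5 = 4, A[0][1] + B[1][1] = -3 + 7 = 4) = 4 (attained at k = 0)
  C[1][0] = min over k of (A[1][0] + B[0][0] = -2 + 9 = 7, A[1][1] + B[1][0] = 6 + 2 = 8) = 7 (attained at k = 0)
  C[1][1] = min over k of (A[1][0] + B[0][1] = -2 + -5 = -7, A[1][1] + B[1][1] = 6 + 7 = 13) = -7 (attained at k = 0)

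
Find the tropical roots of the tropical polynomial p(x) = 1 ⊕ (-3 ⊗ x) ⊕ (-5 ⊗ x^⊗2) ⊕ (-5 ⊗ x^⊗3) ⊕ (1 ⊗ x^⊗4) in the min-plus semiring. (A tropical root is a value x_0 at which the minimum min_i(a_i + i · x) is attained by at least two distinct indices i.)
Roots: {-6, 0, 2, 4}

Each tropical root is a break point of the lower envelope of the lines y = a_i + i · x (there are 5 lines, with slopes 0, 1, ..., 4). Only the lines that attain the minimum somewhere contribute to roots; other lines are dominated. Here the surviving (envelope) indices are i = 4, i = 3, i = 2, i = 1, i = 0.
Intersections between consecutive envelope lines give the roots: for adjacent envelope indices i < j the intersection is x = (a_i − a_j) / (j − i). Reading off the sorted break points: {-6, 0, 2, 4}.
Verification: at each break x_0, at least two indices attain the minimum of min_i(a_i + i · x_0).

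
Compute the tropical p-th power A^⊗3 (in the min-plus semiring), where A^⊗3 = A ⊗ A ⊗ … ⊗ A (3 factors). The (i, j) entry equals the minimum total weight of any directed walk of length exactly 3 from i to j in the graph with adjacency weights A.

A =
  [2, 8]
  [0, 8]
A^⊗3 =
  [6, 12]
  [4, 10]

Each entry (A^⊗3)_ij equals the minimum over all length-3 walks i = v_0 → v_1 → … → v_3 = j of Σ_t A[v_t][v_{t+1}]. For example, for (i, j) = (0, 1) we minimise over 4 possible intermediate vertex sequences; the minimum is 12, attained along the walk 0 → 0 → 0 → 1.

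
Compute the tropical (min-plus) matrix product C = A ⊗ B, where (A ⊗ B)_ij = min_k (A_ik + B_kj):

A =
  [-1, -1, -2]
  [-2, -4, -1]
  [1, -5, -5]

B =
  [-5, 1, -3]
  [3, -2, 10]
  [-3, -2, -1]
A ⊗ B =
  [-6, -4, -4]
  [-7, -6, -5]
  [-8, -7, -6]

Apply the min-plus product entry-by-entry:
  C[0][0] = min over k of (A[0][0] + B[0][0] = -1 + -5 = -6, A[0][1] + B[1][0] = -1 + 3 = 2, A[0][2] + B[2][0] = -2 + -3 = -5) = -6 (attained at k = 0)
  C[0][1] = min over k of (A[0][0] + B[0][1] = -1 + 1 = 0, A[0][1] + B[1][1] = -1 + -2 = -3, A[0][2] + B[2][1] = -2 + -2 = -4) = -4 (attained at k = 2)
  C[0][2] = min over k of (A[0][0] + B[0][2] = -1 + -3 = -4, A[0][1] + B[1][2] = -1 + 10 = 9, A[0][2] + B[2][2] = -2 + -1 = -3) = -4 (attained at k = 0)
  C[1][0] = min over k of (A[1][0] + B[0][0] = -2 + -5 = -7, A[1][1] + B[1][0] = -4 + 3 = -1, A[1][2] + B[2][0] = -1 + -3 = -4) = -7 (attained at k = 0)
  C[1][1] = min over k of (A[1][0] + B[0][1] = -2 + 1 = -1, A[1][1] + B[1][1] = -4 + -2 = -6, A[1][2] + B[2][1] = -1 + -2 = -3) = -6 (attained at k = 1)
  C[1][2] = min over k of (A[1][0] + B[0][2] = -2 + -3 = -5, A[1][1] + B[1][2] = -4 + 10 = 6, A[1][2] + B[2][2] = -1 + -1 = -2) = -5 (attained at k = 0)
  C[2][0] = min over k of (A[2][0] + B[0][0] = 1 + -5 = -4, A[2][1] + B[1][0] = -5 + 3 = -2, A[2][2] + B[2][0] = -5 + -3 = -8) = -8 (attained at k = 2)
  C[2][1] = min over k of (A[2][0] + B[0][1] = 1 + 1 = 2, A[2][1] + B[1][1] = -5 + -2 = -7, A[2][2] + B[2][1] = -5 + -2 = -7) = -7 (attained at k = 1)
  C[2][2] = min over k of (A[2][0] + B[0][2] = 1 + -3 = -2, A[2][1] + B[1][2] = -5 + 10 = 5, A[2][2] + B[2][2] = -5 + -1 = -6) = -6 (attained at k = 2)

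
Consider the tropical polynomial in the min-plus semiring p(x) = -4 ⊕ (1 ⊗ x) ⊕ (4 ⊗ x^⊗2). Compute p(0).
p(0) = -4

A tropical monomial a ⊗ x^⊗i evaluates to a + i · x. Evaluating each term at x = 0:
  Term 0 contributes -4 + 0 · 0 = -4
  Term 1 contributes 1 + 1 · 0 = 1
  Term 2 contributes 4 + 2 · 0 = 4
p(0) = ⊕ of these = min[-4, 1, 4] = -4.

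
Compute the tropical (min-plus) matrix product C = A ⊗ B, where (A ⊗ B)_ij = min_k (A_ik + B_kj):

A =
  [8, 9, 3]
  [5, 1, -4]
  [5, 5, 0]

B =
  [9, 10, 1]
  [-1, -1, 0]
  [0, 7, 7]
A ⊗ B =
  [3, 8, 9]
  [-4, 0, 1]
  [0, 4, 5]

Apply the min-plus product entry-by-entry:
  C[0][0] = min over k of (A[0][0] + B[0][0] = 8 + 9 = 17, A[0][1] + B[1][0] = 9 + -1 = 8, A[0][2] + B[2][0] = 3 + 0 = 3) = 3 (attained at k = 2)
  C[0][1] = min over k of (A[0][0] + B[0][1] = 8 + 10 = 18, A[0][1] + B[1][1] = 9 + -1 = 8, A[0][2] + B[2][1] = 3 + 7 = 10) = 8 (attained at k = 1)
  C[0][2] = min over k of (A[0][0] + B[0][2] = 8 + 1 = 9, A[0][1] + B[1][2] = 9 + 0 = 9, A[0][2] + B[2][2] = 3 + 7 = 10) = 9 (attained at k = 0)
  C[1][0] = min over k of (A[1][0] + B[0][0] = 5 + 9 = 14, A[1][1] + B[1][0] = 1 + -1 = 0, A[1][2] + B[2][0] = -4 + 0 = -4) = -4 (attained at k = 2)
  C[1][1] = min over k of (A[1][0] + B[0][1] = 5 + 10 = 15, A[1][1] + B[1][1] = 1 + -1 = 0, A[1][2] + B[2][1] = -4 + 7 = 3) = 0 (attained at k = 1)
  C[1][2] = min over k of (A[1][0] + B[0][2] = 5 + 1 = 6, A[1][1] + B[1][2] = 1 + 0 = 1, A[1][2] + B[2][2] = -4 + 7 = 3) = 1 (attained at k = 1)
  C[2][0] = min over k of (A[2][0] + B[0][0] = 5 + 9 = 14, A[2][1] + B[1][0] = 5 + -1 = 4, A[2][2] + B[2][0] = 0 + 0 = 0) = 0 (attained at k = 2)
  C[2][1] = min over k of (A[2][0] + B[0][1] = 5 + 10 = 15, A[2][1] + B[1][1] = 5 + -1 = 4, A[2][2] + B[2][1] = 0 + 7 = 7) = 4 (attained at k = 1)
  C[2][2] = min over k of (A[2][0] + B[0][2] = 5 + 1 = 6, A[2][1] + B[1][2] = 5 + 0 = 5, A[2][2] + B[2][2] = 0 + 7 = 7) = 5 (attained at k = 1)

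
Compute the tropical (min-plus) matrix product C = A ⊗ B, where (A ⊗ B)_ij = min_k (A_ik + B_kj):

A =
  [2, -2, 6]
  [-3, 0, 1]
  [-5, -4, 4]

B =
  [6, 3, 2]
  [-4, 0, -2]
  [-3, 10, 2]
A ⊗ B =
  [-6, -2, -4]
  [-4, 0, -2]
  [-8, -4, -6]

Apply the min-plus product entry-by-entry:
  C[0][0] = min over k of (A[0][0] + B[0][0] = 2 + 6 = 8, A[0][1] + B[1][0] = -2 + -4 = -6, A[0][2] + B[2][0] = 6 + -3 = 3) = -6 (attained at k = 1)
  C[0][1] = min over k of (A[0][0] + B[0][1] = 2 + 3 = 5, A[0][1] + B[1][1] = -2 + 0 = -2, A[0][2] + B[2][1] = 6 + 10 = 16) = -2 (attained at k = 1)
  C[0][2] = min over k of (A[0][0] + B[0][2] = 2 + 2 = 4, A[0][1] + B[1][2] = -2 + -2 = -4, A[0][2] + B[2][2] = 6 + 2 = 8) = -4 (attained at k = 1)
  C[1][0] = min over k of (A[1][0] + B[0][0] = -3 + 6 = 3, A[1][1] + B[1][0] = 0 + -4 = -4, A[1][2] + B[2][0] = 1 + -3 = -2) = -4 (attained at k = 1)
  C[1][1] = min over k of (A[1][0] + B[0][1] = -3 + 3 = 0, A[1][1] + B[1][1] = 0 + 0 = 0, A[1][2] + B[2][1] = 1 + 10 = 11) = 0 (attained at k = 0)
  C[1][2] = min over k of (A[1][0] + B[0][2] = -3 + 2 = -1, A[1][1] + B[1][2] = 0 + -2 = -2, A[1][2] + B[2][2] = 1 + 2 = 3) = -2 (attained at k = 1)
  C[2][0] = min over k of (A[2][0] + B[0][0] = -5 + 6 = 1, A[2][1] + B[1][0] = -4 + -4 = -8, A[2][2] + B[2][0] = 4 + -3 = 1) = -8 (attained at k = 1)
  C[2][1] = min over k of (A[2][0] + B[0][1] = -5 + 3 = -2, A[2][1] + B[1][1] = -4 + 0 = -4, A[2][2] + B[2][1] = 4 + 10 = 14) = -4 (attained at k = 1)
  C[2][2] = min over k of (A[2][0] + B[0][2] = -5 + 2 = -3, A[2][1] + B[1][2] = -4 + -2 = -6, A[2][2] + B[2][2] = 4 + 2 = 6) = -6 (attained at k = 1)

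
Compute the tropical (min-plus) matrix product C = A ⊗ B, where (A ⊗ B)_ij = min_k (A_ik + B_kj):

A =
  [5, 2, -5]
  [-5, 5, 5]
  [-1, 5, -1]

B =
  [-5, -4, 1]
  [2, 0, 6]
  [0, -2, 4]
A ⊗ B =
  [-5, -7, -1]
  [-10, -9, -4]
  [-6, -5, 0]

Apply the min-plus product entry-by-entry:
  C[0][0] = min over k of (A[0][0] + B[0][0] = 5 + -5 = 0, A[0][1] + B[1][0] = 2 + 2 = 4, A[0][2] + B[2][0] = -5 + 0 = -5) = -5 (attained at k = 2)
  C[0][1] = min over k of (A[0][0] + B[0][1] = 5 + -4 = 1, A[0][1] + B[1][1] = 2 + 0 = 2, A[0][2] + B[2][1] = -5 + -2 = -7) = -7 (attained at k = 2)
  C[0][2] = min over k of (A[0][0] + B[0][2] = 5 + 1 = 6, A[0][1] + B[1][2] = 2 + 6 = 8, A[0][2] + B[2][2] = -5 + 4 = -1) = -1 (attained at k = 2)
  C[1][0] = min over k of (A[1][0] + B[0][0] = -5 + -5 = -10, A[1][1] + B[1][0] = 5 + 2 = 7, A[1][2] + B[2][0] = 5 + 0 = 5) = -10 (attained at k = 0)
  C[1][1] = min over k of (A[1][0] + B[0][1] = -5 + -4 = -9, A[1][1] + B[1][1] = 5 + 0 = 5, A[1][2] + B[2][1] = 5 + -2 = 3) = -9 (attained at k = 0)
  C[1][2] = min over k of (A[1][0] + B[0][2] = -5 + 1 = -4, A[1][1] + B[1][2] = 5 + 6 = 11, A[1][2] + B[2][2] = 5 + 4 = 9) = -4 (attained at k = 0)
  C[2][0] = min over k of (A[2][0] + B[0][0] = -1 + -5 = -6, A[2][1] + B[1][0] = 5 + 2 = 7, A[2][2] + B[2][0] = -1 + 0 = -1) = -6 (attained at k = 0)
  C[2][1] = min over k of (A[2][0] + B[0][1] = -1 + -4 = -5, A[2][1] + B[1][1] = 5 + 0 = 5, A[2][2] + B[2][1] = -1 + -2 = -3) = -5 (attained at k = 0)
  C[2][2] = min over k of (A[2][0] + B[0][2] = -1 + 1 = 0, A[2][1] + B[1][2] = 5 + 6 = 11, A[2][2] + B[2][2] = -1 + 4 = 3) = 0 (attained at k = 0)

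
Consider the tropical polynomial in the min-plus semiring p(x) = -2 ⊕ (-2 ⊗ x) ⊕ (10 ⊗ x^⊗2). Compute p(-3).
p(-3) = -5

A tropical monomial a ⊗ x^⊗i evaluates to a + i · x. Evaluating each term at x = -3:
  Term 0 contributes -2 + 0 · -3 = -2
  Term 1 contributes -2 + 1 · -3 = -5
  Term 2 contributes 10 + 2 · -3 = 4
p(-3) = ⊕ of these = min[-2, -5, 4] = -5.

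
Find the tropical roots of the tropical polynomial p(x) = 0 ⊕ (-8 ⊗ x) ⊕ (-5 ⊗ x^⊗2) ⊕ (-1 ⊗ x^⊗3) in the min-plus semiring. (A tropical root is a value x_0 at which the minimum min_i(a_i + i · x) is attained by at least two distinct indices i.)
Roots: {-4, -3, 8}

Each tropical root is a break point of the lower envelope of the lines y = a_i + i · x (there are 4 lines, with slopes 0, 1, ..., 3). Only the lines that attain the minimum somewhere contribute to roots; other lines are dominated. Here the surviving (envelope) indices are i = 3, i = 2, i = 1, i = 0.
Intersections between consecutive envelope lines give the roots: for adjacent envelope indices i < j the intersection is x = (a_i − a_j) / (j − i). Reading off the sorted break points: {-4, -3, 8}.
Verification: at each break x_0, at least two indices attain the minimum of min_i(a_i + i · x_0).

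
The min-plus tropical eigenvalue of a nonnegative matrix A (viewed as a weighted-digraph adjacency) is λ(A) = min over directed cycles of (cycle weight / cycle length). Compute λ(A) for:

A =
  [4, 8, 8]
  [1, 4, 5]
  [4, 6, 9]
λ(A) = 4

Enumerate directed cycles and compute their means (weight / length). Sample:
  cycle 0 → 0: weight = 4, length = 1, mean = 4/1 ≈ 4.000
  cycle 1 → 1: weight = 4, length = 1, mean = 4/1 ≈ 4.000
  cycle 2 → 2: weight = 9, length = 1, mean = 9/1 ≈ 9.000
  cycle 0 → 1 → 0: weight = 9, length = 2, mean = 9/2 ≈ 4.500
  cycle 0 → 2 → 0: weight = 12, length = 2, mean = 12/2 ≈ 6.000
  cycle 1 → 0 → 1: weight = 9, length = 2, mean = 9/2 ≈ 4.500
Minimum mean = 4.000, attained e.g. along the cycle 0 → 0 with weight 4 and length 1. So λ(A) = 4/1 = 4.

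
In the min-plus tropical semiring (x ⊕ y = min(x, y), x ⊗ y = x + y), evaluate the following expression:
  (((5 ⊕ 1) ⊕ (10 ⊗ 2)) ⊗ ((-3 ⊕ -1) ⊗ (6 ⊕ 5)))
(((5 ⊕ 1) ⊕ (10 ⊗ 2)) ⊗ ((-3 ⊕ -1) ⊗ (6 ⊕ 5))) = 3

Expand innermost to outermost. Recall ⊕ takes the minimum of its arguments and ⊗ takes their sum. Working out the expression (((5 ⊕ 1) ⊕ (10 ⊗ 2)) ⊗ ((-3 ⊕ -1) ⊗ (6 ⊕ 5))) gives 3.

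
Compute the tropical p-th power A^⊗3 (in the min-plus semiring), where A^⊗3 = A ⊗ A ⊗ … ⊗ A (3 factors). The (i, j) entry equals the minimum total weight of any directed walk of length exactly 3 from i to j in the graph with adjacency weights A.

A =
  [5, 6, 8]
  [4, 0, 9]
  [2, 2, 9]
A^⊗3 =
  [10, 6, 15]
  [4, 0, 9]
  [6, 2, 11]

Each entry (A^⊗3)_ij equals the minimum over all length-3 walks i = v_0 → v_1 → … → v_3 = j of Σ_t A[v_t][v_{t+1}]. For example, for (i, j) = (0, 2) we minimise over 9 possible intermediate vertex sequences; the minimum is 15, attained along the walk 0 → 1 → 1 → 2.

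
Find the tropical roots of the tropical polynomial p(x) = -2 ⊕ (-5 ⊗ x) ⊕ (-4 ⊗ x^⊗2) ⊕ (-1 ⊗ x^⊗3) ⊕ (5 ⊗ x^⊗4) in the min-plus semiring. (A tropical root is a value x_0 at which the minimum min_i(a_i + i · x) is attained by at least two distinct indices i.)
Roots: {-6, -3, -1, 3}

Each tropical root is a break point of the lower envelope of the lines y = a_i + i · x (there are 5 lines, with slopes 0, 1, ..., 4). Only the lines that attain the minimum somewhere contribute to roots; other lines are dominated. Here the surviving (envelope) indices are i = 4, i = 3, i = 2, i = 1, i = 0.
Intersections between consecutive envelope lines give the roots: for adjacent envelope indices i < j the intersection is x = (a_i − a_j) / (j − i). Reading off the sorted break points: {-6, -3, -1, 3}.
Verification: at each break x_0, at least two indices attain the minimum of min_i(a_i + i · x_0).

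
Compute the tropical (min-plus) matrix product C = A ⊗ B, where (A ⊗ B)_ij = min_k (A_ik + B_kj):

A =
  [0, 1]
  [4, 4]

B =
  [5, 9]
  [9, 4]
A ⊗ B =
  [5, 5]
  [9, 8]

Apply the min-plus product entry-by-entry:
  C[0][0] = min over k of (A[0][0] + B[0][0] = 0 + 5 = 5, A[0][1] + B[1][0] = 1 + 9 = 10) = 5 (attained at k = 0)
  C[0][1] = min over k of (A[0][0] + B[0][1] = 0 + 9 = 9, A[0][1] + B[1][1] = 1 + 4 = 5) = 5 (attained at k = 1)
  C[1][0] = min over k of (A[1][0] + B[0][0] = 4 + 5 = 9, A[1][1] + B[1][0] = 4 + 9 = 13) = 9 (attained at k = 0)
  C[1][1] = min over k of (A[1][0] + B[0][1] = 4 + 9 = 13, A[1][1] + B[1][1] = 4 + 4 = 8) = 8 (attained at k = 1)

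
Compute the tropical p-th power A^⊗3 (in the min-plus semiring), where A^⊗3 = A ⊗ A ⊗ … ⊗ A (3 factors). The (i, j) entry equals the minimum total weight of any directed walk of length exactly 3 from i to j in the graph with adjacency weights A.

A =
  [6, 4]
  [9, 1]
A^⊗3 =
  [14, 6]
  [11, 3]

Each entry (A^⊗3)_ij equals the minimum over all length-3 walks i = v_0 → v_1 → … → v_3 = j of Σ_t A[v_t][v_{t+1}]. For example, for (i, j) = (0, 1) we minimise over 4 possible intermediate vertex sequences; the minimum is 6, attained along the walk 0 → 1 → 1 → 1.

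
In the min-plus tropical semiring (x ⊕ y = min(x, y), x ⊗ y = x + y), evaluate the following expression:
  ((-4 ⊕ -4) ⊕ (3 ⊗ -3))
((-4 ⊕ -4) ⊕ (3 ⊗ -3)) = -4

Expand innermost to outermost. Recall ⊕ takes the minimum of its arguments and ⊗ takes their sum. Working out the expression ((-4 ⊕ -4) ⊕ (3 ⊗ -3)) gives -4.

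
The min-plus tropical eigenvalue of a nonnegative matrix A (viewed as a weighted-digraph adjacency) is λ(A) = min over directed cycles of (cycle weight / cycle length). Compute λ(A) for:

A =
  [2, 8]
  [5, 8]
λ(A) = 2

Enumerate directed cycles and compute their means (weight / length). Sample:
  cycle 0 → 0: weight = 2, length = 1, mean = 2/1 ≈ 2.000
  cycle 1 → 1: weight = 8, length = 1, mean = 8/1 ≈ 8.000
  cycle 0 → 1 → 0: weight = 13, length = 2, mean = 13/2 ≈ 6.500
  cycle 1 → 0 → 1: weight = 13, length = 2, mean = 13/2 ≈ 6.500
Minimum mean = 2.000, attained e.g. along the cycle 0 → 0 with weight 2 and length 1. So λ(A) = 2/1 = 2.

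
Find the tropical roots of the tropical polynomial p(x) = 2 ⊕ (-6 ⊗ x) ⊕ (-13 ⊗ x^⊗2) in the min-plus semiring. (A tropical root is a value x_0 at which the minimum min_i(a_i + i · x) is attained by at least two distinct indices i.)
Roots: {7, 8}

Each tropical root is a break point of the lower envelope of the lines y = a_i + i · x (there are 3 lines, with slopes 0, 1, ..., 2). Only the lines that attain the minimum somewhere contribute to roots; other lines are dominated. Here the surviving (envelope) indices are i = 2, i = 1, i = 0.
Intersections between consecutive envelope lines give the roots: for adjacent envelope indices i < j the intersection is x = (a_i − a_j) / (j − i). Reading off the sorted break points: {7, 8}.
Verification: at each break x_0, at least two indices attain the minimum of min_i(a_i + i · x_0).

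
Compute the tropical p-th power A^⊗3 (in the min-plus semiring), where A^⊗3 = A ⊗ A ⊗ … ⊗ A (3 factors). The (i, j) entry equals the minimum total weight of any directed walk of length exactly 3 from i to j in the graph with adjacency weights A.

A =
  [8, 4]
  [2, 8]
A^⊗3 =
  [14, 10]
  [8, 14]

Each entry (A^⊗3)_ij equals the minimum over all length-3 walks i = v_0 → v_1 → … → v_3 = j of Σ_t A[v_t][v_{t+1}]. For example, for (i, j) = (0, 1) we minimise over 4 possible intermediate vertex sequences; the minimum is 10, attained along the walk 0 → 1 → 0 → 1.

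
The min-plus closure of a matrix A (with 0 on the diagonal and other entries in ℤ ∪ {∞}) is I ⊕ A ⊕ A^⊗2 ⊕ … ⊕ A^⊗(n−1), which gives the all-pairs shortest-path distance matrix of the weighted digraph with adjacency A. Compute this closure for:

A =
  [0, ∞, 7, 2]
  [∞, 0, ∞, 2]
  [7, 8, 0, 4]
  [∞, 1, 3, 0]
Closure =
  [0, 3, 5, 2]
  [12, 0, 5, 2]
  [7, 5, 0, 4]
  [10, 1, 3, 0]

This is the Floyd-Warshall all-pairs shortest-path computation. For each intermediate vertex k = 0, 1, …, 3, update dist[i][j] ← min(dist[i][j], dist[i][k] + dist[k][j]). The final matrix gives, for each (i, j), the minimum total weight of any directed path from i to j (possibly empty when i = j).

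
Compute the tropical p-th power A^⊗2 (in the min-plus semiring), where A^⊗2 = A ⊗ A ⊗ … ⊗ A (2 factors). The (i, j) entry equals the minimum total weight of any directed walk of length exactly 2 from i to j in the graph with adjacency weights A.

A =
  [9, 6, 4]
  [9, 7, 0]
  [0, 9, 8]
A^⊗2 =
  [4, 13, 6]
  [0, 9, 7]
  [8, 6, 4]

Each entry (A^⊗2)_ij equals the minimum over all length-2 walks i = v_0 → v_1 → … → v_2 = j of Σ_t A[v_t][v_{t+1}]. For example, for (i, j) = (0, 2) we minimise over 3 possible intermediate vertex sequences; the minimum is 6, attained along the walk 0 → 1 → 2.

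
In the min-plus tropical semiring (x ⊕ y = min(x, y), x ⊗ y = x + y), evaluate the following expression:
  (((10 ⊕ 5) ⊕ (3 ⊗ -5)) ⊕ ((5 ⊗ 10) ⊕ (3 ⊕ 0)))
(((10 ⊕ 5) ⊕ (3 ⊗ -5)) ⊕ ((5 ⊗ 10) ⊕ (3 ⊕ 0))) = -2

Expand innermost to outermost. Recall ⊕ takes the minimum of its arguments and ⊗ takes their sum. Working out the expression (((10 ⊕ 5) ⊕ (3 ⊗ -5)) ⊕ ((5 ⊗ 10) ⊕ (3 ⊕ 0))) gives -2.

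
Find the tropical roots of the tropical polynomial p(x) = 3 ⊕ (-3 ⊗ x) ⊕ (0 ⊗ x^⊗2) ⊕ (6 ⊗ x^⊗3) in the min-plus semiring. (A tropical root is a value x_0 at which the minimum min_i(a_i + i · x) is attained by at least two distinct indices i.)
Roots: {-6, -3, 6}

Each tropical root is a break point of the lower envelope of the lines y = a_i + i · x (there are 4 lines, with slopes 0, 1, ..., 3). Only the lines that attain the minimum somewhere contribute to roots; other lines are dominated. Here the surviving (envelope) indices are i = 3, i = 2, i = 1, i = 0.
Intersections between consecutive envelope lines give the roots: for adjacent envelope indices i < j the intersection is x = (a_i − a_j) / (j − i). Reading off the sorted break points: {-6, -3, 6}.
Verification: at each break x_0, at least two indices attain the minimum of min_i(a_i + i · x_0).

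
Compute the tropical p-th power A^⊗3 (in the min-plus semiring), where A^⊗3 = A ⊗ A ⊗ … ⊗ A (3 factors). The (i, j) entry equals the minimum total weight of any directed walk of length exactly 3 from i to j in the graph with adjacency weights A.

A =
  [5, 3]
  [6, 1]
A^⊗3 =
  [10, 5]
  [8, 3]

Each entry (A^⊗3)_ij equals the minimum over all length-3 walks i = v_0 → v_1 → … → v_3 = j of Σ_t A[v_t][v_{t+1}]. For example, for (i, j) = (0, 1) we minimise over 4 possible intermediate vertex sequences; the minimum is 5, attained along the walk 0 → 1 → 1 → 1.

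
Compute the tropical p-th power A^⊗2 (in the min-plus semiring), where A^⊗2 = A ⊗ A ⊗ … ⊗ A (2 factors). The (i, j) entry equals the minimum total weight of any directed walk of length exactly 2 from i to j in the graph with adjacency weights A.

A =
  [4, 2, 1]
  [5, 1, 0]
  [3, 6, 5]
A^⊗2 =
  [4, 3, 2]
  [3, 2, 1]
  [7, 5, 4]

Each entry (A^⊗2)_ij equals the minimum over all length-2 walks i = v_0 → v_1 → … → v_2 = j of Σ_t A[v_t][v_{t+1}]. For example, for (i, j) = (0, 2) we minimise over 3 possible intermediate vertex sequences; the minimum is 2, attained along the walk 0 → 1 → 2.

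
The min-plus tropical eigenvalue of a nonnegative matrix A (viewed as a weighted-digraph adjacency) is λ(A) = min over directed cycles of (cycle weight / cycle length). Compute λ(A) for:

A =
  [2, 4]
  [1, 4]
λ(A) = 2

Enumerate directed cycles and compute their means (weight / length). Sample:
  cycle 0 → 0: weight = 2, length = 1, mean = 2/1 ≈ 2.000
  cycle 1 → 1: weight = 4, length = 1, mean = 4/1 ≈ 4.000
  cycle 0 → 1 → 0: weight = 5, length = 2, mean = 5/2 ≈ 2.500
  cycle 1 → 0 → 1: weight = 5, length = 2, mean = 5/2 ≈ 2.500
Minimum mean = 2.000, attained e.g. along the cycle 0 → 0 with weight 2 and length 1. So λ(A) = 2/1 = 2.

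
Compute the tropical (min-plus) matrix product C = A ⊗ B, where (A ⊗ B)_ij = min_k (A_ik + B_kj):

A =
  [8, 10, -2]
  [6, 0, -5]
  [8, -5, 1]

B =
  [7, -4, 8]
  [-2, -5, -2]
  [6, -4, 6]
A ⊗ B =
  [4, -6, 4]
  [-2, -9, -2]
  [-7, -10, -7]

Apply the min-plus product entry-by-entry:
  C[0][0] = min over k of (A[0][0] + B[0][0] = 8 + 7 = 15, A[0][1] + B[1][0] = 10 + -2 = 8, A[0][2] + B[2][0] = -2 + 6 = 4) = 4 (attained at k = 2)
  C[0][1] = min over k of (A[0][0] + B[0][1] = 8 + -4 = 4, A[0][1] + B[1][1] = 10 + -5 = 5, A[0][2] + B[2][1] = -2 + -4 = -6) = -6 (attained at k = 2)
  C[0][2] = min over k of (A[0][0] + B[0][2] = 8 + 8 = 16, A[0][1] + B[1][2] = 10 + -2 = 8, A[0][2] + B[2][2] = -2 + 6 = 4) = 4 (attained at k = 2)
  C[1][0] = min over k of (A[1][0] + B[0][0] = 6 + 7 = 13, A[1][1] + B[1][0] = 0 + -2 = -2, A[1][2] + B[2][0] = -5 + 6 = 1) = -2 (attained at k = 1)
  C[1][1] = min over k of (A[1][0] + B[0][1] = 6 + -4 = 2, A[1][1] + B[1][1] = 0 + -5 = -5, A[1][2] + B[2][1] = -5 + -4 = -9) = -9 (attained at k = 2)
  C[1][2] = min over k of (A[1][0] + B[0][2] = 6 + 8 = 14, A[1][1] + B[1][2] = 0 + -2 = -2, A[1][2] + B[2][2] = -5 + 6 = 1) = -2 (attained at k = 1)
  C[2][0] = min over k of (A[2][0] + B[0][0] = 8 + 7 = 15, A[2][1] + B[1][0] = -5 + -2 = -7, A[2][2] + B[2][0] = 1 + 6 = 7) = -7 (attained at k = 1)
  C[2][1] = min over k of (A[2][0] + B[0][1] = 8 + -4 = 4, A[2][1] + B[1][1] = -5 + -5 = -10, A[2][2] + B[2][1] = 1 + -4 = -3) = -10 (attained at k = 1)
  C[2][2] = min over k of (A[2][0] + B[0][2] = 8 + 8 = 16, A[2][1] + B[1][2] = -5 + -2 = -7, A[2][2] + B[2][2] = 1 + 6 = 7) = -7 (attained at k = 1)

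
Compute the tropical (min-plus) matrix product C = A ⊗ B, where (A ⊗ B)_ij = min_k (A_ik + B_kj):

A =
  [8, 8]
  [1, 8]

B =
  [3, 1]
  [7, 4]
A ⊗ B =
  [11, 9]
  [4, 2]

Apply the min-plus product entry-by-entry:
  C[0][0] = min over k of (A[0][0] + B[0][0] = 8 + 3 = 11, A[0][1] + B[1][0] = 8 + 7 = 15) = 11 (attained at k = 0)
  C[0][1] = min over k of (A[0][0] + B[0][1] = 8 + 1 = 9, A[0][1] + B[1][1] = 8 + 4 = 12) = 9 (attained at k = 0)
  C[1][0] = min over k of (A[1][0] + B[0][0] = 1 + 3 = 4, A[1][1] + B[1][0] = 8 + 7 = 15) = 4 (attained at k = 0)
  C[1][1] = min over k of (A[1][0] + B[0][1] = 1 + 1 = 2, A[1][1] + B[1][1] = 8 + 4 = 12) = 2 (attained at k = 0)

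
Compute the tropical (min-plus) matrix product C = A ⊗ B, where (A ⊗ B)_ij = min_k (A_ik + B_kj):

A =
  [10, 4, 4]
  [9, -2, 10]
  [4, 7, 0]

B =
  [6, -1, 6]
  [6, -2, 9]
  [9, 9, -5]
A ⊗ B =
  [10, 2, -1]
  [4, -4, 5]
  [9, 3, -5]

Apply the min-plus product entry-by-entry:
  C[0][0] = min over k of (A[0][0] + B[0][0] = 10 + 6 = 16, A[0][1] + B[1][0] = 4 + 6 = 10, A[0][2] + B[2][0] = 4 + 9 = 13) = 10 (attained at k = 1)
  C[0][1] = min over k of (A[0][0] + B[0][1] = 10 + -1 = 9, A[0][1] + B[1][1] = 4 + -2 = 2, A[0][2] + B[2][1] = 4 + 9 = 13) = 2 (attained at k = 1)
  C[0][2] = min over k of (A[0][0] + B[0][2] = 10 + 6 = 16, A[0][1] + B[1][2] = 4 + 9 = 13, A[0][2] + B[2][2] = 4 + -5 = -1) = -1 (attained at k = 2)
  C[1][0] = min over k of (A[1][0] + B[0][0] = 9 + 6 = 15, A[1][1] + B[1][0] = -2 + 6 = 4, A[1][2] + B[2][0] = 10 + 9 = 19) = 4 (attained at k = 1)
  C[1][1] = min over k of (A[1][0] + B[0][1] = 9 + -1 = 8, A[1][1] + B[1][1] = -2 + -2 = -4, A[1][2] + B[2][1] = 10 + 9 = 19) = -4 (attained at k = 1)
  C[1][2] = min over k of (A[1][0] + B[0][2] = 9 + 6 = 15, A[1][1] + B[1][2] = -2 + 9 = 7, A[1][2] + B[2][2] = 10 + -5 = 5) = 5 (attained at k = 2)
  C[2][0] = min over k of (A[2][0] + B[0][0] = 4 + 6 = 10, A[2][1] + B[1][0] = 7 + 6 = 13, A[2][2] + B[2][0] = 0 + 9 = 9) = 9 (attained at k = 2)
  C[2][1] = min over k of (A[2][0] + B[0][1] = 4 + -1 = 3, A[2][1] + B[1][1] = 7 + -2 = 5, A[2][2] + B[2][1] = 0 + 9 = 9) = 3 (attained at k = 0)
  C[2][2] = min over k of (A[2][0] + B[0][2] = 4 + 6 = 10, A[2][1] + B[1][2] = 7 + 9 = 16, A[2][2] + B[2][2] = 0 + -5 = -5) = -5 (attained at k = 2)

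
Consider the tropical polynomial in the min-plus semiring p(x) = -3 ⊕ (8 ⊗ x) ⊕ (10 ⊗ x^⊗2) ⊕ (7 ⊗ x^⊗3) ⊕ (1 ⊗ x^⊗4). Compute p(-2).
p(-2) = -7

A tropical monomial a ⊗ x^⊗i evaluates to a + i · x. Evaluating each term at x = -2:
  Term 0 contributes -3 + 0 · -2 = -3
  Term 1 contributes 8 + 1 · -2 = 6
  Term 2 contributes 10 + 2 · -2 = 6
  Term 3 contributes 7 + 3 · -2 = 1
  Term 4 contributes 1 + 4 · -2 = -7
p(-2) = ⊕ of these = min[-3, 6, 6, 1, -7] = -7.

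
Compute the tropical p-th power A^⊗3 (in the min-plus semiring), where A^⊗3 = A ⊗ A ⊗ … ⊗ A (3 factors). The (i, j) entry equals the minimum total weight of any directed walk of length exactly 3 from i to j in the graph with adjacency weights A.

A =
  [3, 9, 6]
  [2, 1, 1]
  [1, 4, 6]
A^⊗3 =
  [9, 11, 11]
  [3, 3, 3]
  [6, 6, 6]

Each entry (A^⊗3)_ij equals the minimum over all length-3 walks i = v_0 → v_1 → … → v_3 = j of Σ_t A[v_t][v_{t+1}]. For example, for (i, j) = (0, 2) we minimise over 9 possible intermediate vertex sequences; the minimum is 11, attained along the walk 0 → 1 → 1 → 2.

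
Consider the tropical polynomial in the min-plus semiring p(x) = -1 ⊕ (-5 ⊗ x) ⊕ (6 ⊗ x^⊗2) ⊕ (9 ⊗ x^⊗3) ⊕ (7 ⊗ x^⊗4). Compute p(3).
p(3) = -2

A tropical monomial a ⊗ x^⊗i evaluates to a + i · x. Evaluating each term at x = 3:
  Term 0 contributes -1 + 0 · 3 = -1
  Term 1 contributes -5 + 1 · 3 = -2
  Term 2 contributes 6 + 2 · 3 = 12
  Term 3 contributes 9 + 3 · 3 = 18
  Term 4 contributes 7 + 4 · 3 = 19
p(3) = ⊕ of these = min[-1, -2, 12, 18, 19] = -2.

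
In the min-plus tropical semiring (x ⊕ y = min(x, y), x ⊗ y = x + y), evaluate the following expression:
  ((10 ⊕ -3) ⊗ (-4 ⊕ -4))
((10 ⊕ -3) ⊗ (-4 ⊕ -4)) = -7

Expand innermost to outermost. Recall ⊕ takes the minimum of its arguments and ⊗ takes their sum. Working out the expression ((10 ⊕ -3) ⊗ (-4 ⊕ -4)) gives -7.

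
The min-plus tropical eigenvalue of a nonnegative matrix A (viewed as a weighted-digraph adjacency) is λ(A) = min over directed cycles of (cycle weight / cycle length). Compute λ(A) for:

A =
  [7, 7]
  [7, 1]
λ(A) = 1

Enumerate directed cycles and compute their means (weight / length). Sample:
  cycle 0 → 0: weight = 7, length = 1, mean = 7/1 ≈ 7.000
  cycle 1 → 1: weight = 1, length = 1, mean = 1/1 ≈ 1.000
  cycle 0 → 1 → 0: weight = 14, length = 2, mean = 14/2 ≈ 7.000
  cycle 1 → 0 → 1: weight = 14, length = 2, mean = 14/2 ≈ 7.000
Minimum mean = 1.000, attained e.g. along the cycle 1 → 1 with weight 1 and length 1. So λ(A) = 1/1 = 1.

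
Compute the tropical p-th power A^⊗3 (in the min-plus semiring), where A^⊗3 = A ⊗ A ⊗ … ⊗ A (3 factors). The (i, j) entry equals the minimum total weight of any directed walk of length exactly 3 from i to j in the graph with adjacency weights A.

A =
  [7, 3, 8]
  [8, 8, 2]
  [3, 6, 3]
A^⊗3 =
  [8, 11, 8]
  [8, 8, 8]
  [9, 9, 8]

Each entry (A^⊗3)_ij equals the minimum over all length-3 walks i = v_0 → v_1 → … → v_3 = j of Σ_t A[v_t][v_{t+1}]. For example, for (i, j) = (0, 2) we minimise over 9 possible intermediate vertex sequences; the minimum is 8, attained along the walk 0 → 1 → 2 → 2.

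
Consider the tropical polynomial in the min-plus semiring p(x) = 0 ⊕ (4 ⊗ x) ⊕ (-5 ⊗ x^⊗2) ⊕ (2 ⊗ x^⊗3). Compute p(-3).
p(-3) = -11

A tropical monomial a ⊗ x^⊗i evaluates to a + i · x. Evaluating each term at x = -3:
  Term 0 contributes 0 + 0 · -3 = 0
  Term 1 contributes 4 + 1 · -3 = 1
  Term 2 contributes -5 + 2 · -3 = -11
  Term 3 contributes 2 + 3 · -3 = -7
p(-3) = ⊕ of these = min[0, 1, -11, -7] = -11.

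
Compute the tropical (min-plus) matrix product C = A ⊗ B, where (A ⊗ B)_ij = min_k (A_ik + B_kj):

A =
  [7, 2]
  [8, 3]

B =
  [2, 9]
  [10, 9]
A ⊗ B =
  [9, 11]
  [10, 12]

Apply the min-plus product entry-by-entry:
  C[0][0] = min over k of (A[0][0] + B[0][0] = 7 + 2 = 9, A[0][1] + B[1][0] = 2 + 10 = 12) = 9 (attained at k = 0)
  C[0][1] = min over k of (A[0][0] + B[0][1] = 7 + 9 = 16, A[0][1] + B[1][1] = 2 + 9 = 11) = 11 (attained at k = 1)
  C[1][0] = min over k of (A[1][0] + B[0][0] = 8 + 2 = 10, A[1][1] + B[1][0] = 3 + 10 = 13) = 10 (attained at k = 0)
  C[1][1] = min over k of (A[1][0] + B[0][1] = 8 + 9 = 17, A[1][1] + B[1][1] = 3 + 9 = 12) = 12 (attained at k = 1)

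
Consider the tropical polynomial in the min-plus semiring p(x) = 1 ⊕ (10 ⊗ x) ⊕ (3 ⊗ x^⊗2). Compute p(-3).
p(-3) = -3

A tropical monomial a ⊗ x^⊗i evaluates to a + i · x. Evaluating each term at x = -3:
  Term 0 contributes 1 + 0 · -3 = 1
  Term 1 contributes 10 + 1 · -3 = 7
  Term 2 contributes 3 + 2 · -3 = -3
p(-3) = ⊕ of these = min[1, 7, -3] = -3.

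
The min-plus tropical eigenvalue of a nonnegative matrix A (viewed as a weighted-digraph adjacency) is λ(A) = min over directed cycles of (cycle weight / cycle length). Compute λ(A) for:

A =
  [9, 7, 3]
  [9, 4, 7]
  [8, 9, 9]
λ(A) = 4

Enumerate directed cycles and compute their means (weight / length). Sample:
  cycle 0 → 0: weight = 9, length = 1, mean = 9/1 ≈ 9.000
  cycle 1 → 1: weight = 4, length = 1, mean = 4/1 ≈ 4.000
  cycle 2 → 2: weight = 9, length = 1, mean = 9/1 ≈ 9.000
  cycle 0 → 1 → 0: weight = 16, length = 2, mean = 16/2 ≈ 8.000
  cycle 0 → 2 → 0: weight = 11, length = 2, mean = 11/2 ≈ 5.500
  cycle 1 → 0 → 1: weight = 16, length = 2, mean = 16/2 ≈ 8.000
Minimum mean = 4.000, attained e.g. along the cycle 1 → 1 with weight 4 and length 1. So λ(A) = 4/1 = 4.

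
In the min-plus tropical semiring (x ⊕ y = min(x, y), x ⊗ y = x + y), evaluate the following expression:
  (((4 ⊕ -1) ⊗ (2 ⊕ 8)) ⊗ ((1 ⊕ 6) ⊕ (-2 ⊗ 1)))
(((4 ⊕ -1) ⊗ (2 ⊕ 8)) ⊗ ((1 ⊕ 6) ⊕ (-2 ⊗ 1))) = 0

Expand innermost to outermost. Recall ⊕ takes the minimum of its arguments and ⊗ takes their sum. Working out the expression (((4 ⊕ -1) ⊗ (2 ⊕ 8)) ⊗ ((1 ⊕ 6) ⊕ (-2 ⊗ 1))) gives 0.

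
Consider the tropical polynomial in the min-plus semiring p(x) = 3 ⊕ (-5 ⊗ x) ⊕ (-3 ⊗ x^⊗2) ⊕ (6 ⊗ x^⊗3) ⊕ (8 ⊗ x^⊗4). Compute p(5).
p(5) = 0

A tropical monomial a ⊗ x^⊗i evaluates to a + i · x. Evaluating each term at x = 5:
  Term 0 contributes 3 + 0 · 5 = 3
  Term 1 contributes -5 + 1 · 5 = 0
  Term 2 contributes -3 + 2 · 5 = 7
  Term 3 contributes 6 + 3 · 5 = 21
  Term 4 contributes 8 + 4 · 5 = 28
p(5) = ⊕ of these = min[3, 0, 7, 21, 28] = 0.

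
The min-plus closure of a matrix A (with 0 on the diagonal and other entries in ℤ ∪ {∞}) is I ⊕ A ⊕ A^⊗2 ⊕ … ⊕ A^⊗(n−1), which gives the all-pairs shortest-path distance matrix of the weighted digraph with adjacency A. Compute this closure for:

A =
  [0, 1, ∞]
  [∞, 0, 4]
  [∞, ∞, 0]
Closure =
  [0, 1, 5]
  [∞, 0, 4]
  [∞, ∞, 0]

This is the Floyd-Warshall all-pairs shortest-path computation. For each intermediate vertex k = 0, 1, …, 2, update dist[i][j] ← min(dist[i][j], dist[i][k] + dist[k][j]). The final matrix gives, for each (i, j), the minimum total weight of any directed path from i to j (possibly empty when i = j).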